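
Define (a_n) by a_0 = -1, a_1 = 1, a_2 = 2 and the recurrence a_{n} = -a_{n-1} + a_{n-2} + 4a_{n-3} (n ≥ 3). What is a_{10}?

The ordinary generating function has denominator 1 + y - y^2 - 4y^3.
Iterating the recurrence: a_0,…,a_{10} = -1, 1, 2, -5, 11, -8, -1, 37, -70, 103, -25.

-25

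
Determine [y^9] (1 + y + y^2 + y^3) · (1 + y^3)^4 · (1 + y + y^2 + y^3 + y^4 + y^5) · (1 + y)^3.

260

(1 + y + y^2 + y^3) has coefficients 1,1,1,1 for degrees 0…3.
(1 + y^3)^4 has coefficients 1,0,0,4,0,0,6,0,0,4 for degrees 0…9.
Multiplying by (1 + y + y^2 + y^3 + y^4 + y^5) gives running coefficients 1,1,1,5,5,5,10,10,10,10 for degrees 0…9.
Finally multiplying by (1 + y)^3, the product of all factors after the first has coefficients 1,4,7,12,24,36,45,60,75,80 for degrees 0…9.
[y^9] = 1·80 + 1·75 + 1·60 + 1·45 = 260.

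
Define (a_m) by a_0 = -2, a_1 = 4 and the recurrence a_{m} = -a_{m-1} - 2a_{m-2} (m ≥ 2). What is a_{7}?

8

The ordinary generating function has denominator 1 + t + 2t^2.
Iterating the recurrence: a_0,…,a_{7} = -2, 4, 0, -8, 8, 8, -24, 8.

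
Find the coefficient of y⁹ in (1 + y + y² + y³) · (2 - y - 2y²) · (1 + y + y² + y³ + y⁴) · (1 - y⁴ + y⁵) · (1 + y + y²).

(1 + y + y² + y³) has coefficients 1,1,1,1 for degrees 0…3.
(2 - y - 2y²) has coefficients 2,-1,-2,0,0,0,0,0,0,0 for degrees 0…9.
Multiplying by (1 + y + y² + y³ + y⁴) gives running coefficients 2,1,-1,-1,-1,-3,-2,0,0,0 for degrees 0…9.
Multiplying by (1 - y⁴ + y⁵) gives running coefficients 2,1,-1,-1,-3,-2,0,0,0,2 for degrees 0…9.
Finally multiplying by (1 + y + y²), the product of all factors after the first has coefficients 2,3,2,-1,-5,-6,-5,-2,0,2 for degrees 0…9.
[y⁹] = 1·2 + 1·0 + 1·(-2) + 1·(-5) = -5.

-5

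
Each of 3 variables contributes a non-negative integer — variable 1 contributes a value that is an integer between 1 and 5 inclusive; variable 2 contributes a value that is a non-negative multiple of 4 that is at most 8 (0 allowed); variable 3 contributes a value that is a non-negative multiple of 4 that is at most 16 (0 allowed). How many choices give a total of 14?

3

The generating function for the choices is (q + q² + q³ + q⁴ + q⁵)·(1 + q⁴ + q⁸)·(1 + q⁴ + q⁸ + q¹² + q¹⁶); the count is [q¹⁴].
(q + q² + q³ + q⁴ + q⁵) has coefficients 0,1,1,1,1,1 for degrees 0…5.
(1 + q⁴ + q⁸) has coefficients 1,0,0,0,1,0,0,0,1,0,0,0,0,0,0 for degrees 0…14.
Finally multiplying by (1 + q⁴ + q⁸ + q¹² + q¹⁶), the product of all factors after the first has coefficients 1,0,0,0,2,0,0,0,3,0,0,0,3,0,0 for degrees 0…14.
[q¹⁴] = 1·0 + 1·3 + 1·0 + 1·0 + 1·0 = 3.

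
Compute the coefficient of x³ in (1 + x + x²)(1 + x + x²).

(1 + x + x²) has coefficients 1,1,1 for degrees 0…2.
(1 + x + x²) has coefficients 1,1,1,0 for degrees 0…3.
[x³] = 1·0 + 1·1 + 1·1 = 2.

2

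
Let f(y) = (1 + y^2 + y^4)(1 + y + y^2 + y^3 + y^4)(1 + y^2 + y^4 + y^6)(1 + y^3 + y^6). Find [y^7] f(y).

(1 + y^2 + y^4) has coefficients 1,0,1,0,1 for degrees 0…4.
(1 + y + y^2 + y^3 + y^4) has coefficients 1,1,1,1,1,0,0,0 for degrees 0…7.
Multiplying by (1 + y^2 + y^4 + y^6) gives running coefficients 1,1,2,2,3,2,3,2 for degrees 0…7.
Finally multiplying by (1 + y^3 + y^6), the product of all factors after the first has coefficients 1,1,2,3,4,4,6,6 for degrees 0…7.
[y^7] = 1·6 + 1·4 + 1·3 = 13.

13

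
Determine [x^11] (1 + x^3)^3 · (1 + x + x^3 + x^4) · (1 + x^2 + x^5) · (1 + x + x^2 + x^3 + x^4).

44

(1 + x^3)^3 has coefficients 1,0,0,3,0,0,3,0,0,1 for degrees 0…9.
(1 + x + x^3 + x^4) has coefficients 1,1,0,1,1,0,0,0,0,0,0,0 for degrees 0…11.
Multiplying by (1 + x^2 + x^5) gives running coefficients 1,1,1,2,1,2,2,0,1,1,0,0 for degrees 0…11.
Finally multiplying by (1 + x + x^2 + x^3 + x^4), the product of all factors after the first has coefficients 1,2,3,5,6,7,8,7,6,6,4,2 for degrees 0…11.
[x^11] = 1·2 + 3·6 + 3·7 + 1·3 = 44.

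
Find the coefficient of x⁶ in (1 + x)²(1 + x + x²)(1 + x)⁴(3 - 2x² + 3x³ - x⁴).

(1 + x)² has coefficients 1,2,1 for degrees 0…2.
(1 + x + x²) has coefficients 1,1,1,0,0,0,0 for degrees 0…6.
Multiplying by (1 + x)⁴ gives running coefficients 1,5,11,14,11,5,1 for degrees 0…6.
Finally multiplying by (3 - 2x² + 3x³ - x⁴), the product of all factors after the first has coefficients 3,15,31,35,25,15,12 for degrees 0…6.
[x⁶] = 1·12 + 2·15 + 1·25 = 67.

67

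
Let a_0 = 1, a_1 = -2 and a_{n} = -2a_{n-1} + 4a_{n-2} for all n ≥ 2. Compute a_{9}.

The ordinary generating function has denominator 1 + 2t - 4t^2.
Iterating the recurrence: a_0,…,a_{9} = 1, -2, 8, -24, 80, -256, 832, -2688, 8704, -28160.

-28160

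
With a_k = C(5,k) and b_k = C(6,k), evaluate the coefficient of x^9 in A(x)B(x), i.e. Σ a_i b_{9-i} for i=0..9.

55

This is [x^9] in the product of the two ordinary generating functions.
Σ = 1·0 + 5·0 + 10·0 + 10·1 + 5·6 + 1·15 + 0·20 + 0·15 + 0·6 + 0·1 = 55.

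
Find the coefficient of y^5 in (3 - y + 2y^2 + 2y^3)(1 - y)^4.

(3 - y + 2y^2 + 2y^3) has coefficients 3,-1,2,2 for degrees 0…3.
(1 - y)^4 has coefficients 1,-4,6,-4,1,0 for degrees 0…5.
[y^5] = 3·0 − 1·1 + 2·(-4) + 2·6 = 3.

3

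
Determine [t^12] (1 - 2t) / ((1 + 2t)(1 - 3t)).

109565

The denominator gives the recurrence a_n = a_(n−1) + 6a_(n−2) for n ≥ 2; the numerator fixes a_0 = 1, a_1 = -1.
Iterating: 1, -1, 5, -1, 29, 23, 197, 335, 1517, 3527, 12629, 33791, 109565, so a_12 = 109565.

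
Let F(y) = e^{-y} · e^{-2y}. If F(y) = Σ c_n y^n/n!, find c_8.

6561

The EGF product rule gives c_8 = Σ_{k_1+k_2=8} C(8; k_1,k_2) · ∏ g_i(k_i), where e^{-y} gives (-1)^k; e^{-2y} gives (-2)^k.
g_1(k) for k = 0…8: 1, -1, 1, -1, 1, -1, 1, -1, 1.
g_2(k) for k = 0…8: 1, -2, 4, -8, 16, -32, 64, -128, 256.
c_8 = Σ_k C(8,k)·g_1(k)·g_2(8−k) = 1·1·256 + 8·(-1)·(-128) + 28·1·64 + 56·(-1)·(-32) + 70·1·16 + 56·(-1)·(-8) + 28·1·4 + 8·(-1)·(-2) + 1·1·1 = 256 + 1024 + 1792 + 1792 + 1120 + 448 + 112 + 16 + 1 = 6561.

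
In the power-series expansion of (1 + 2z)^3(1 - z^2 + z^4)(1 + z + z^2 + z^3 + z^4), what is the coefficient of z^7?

(1 + 2z)^3 has coefficients 1,6,12,8 for degrees 0…3.
(1 - z^2 + z^4) has coefficients 1,0,-1,0,1,0,0,0 for degrees 0…7.
Finally multiplying by (1 + z + z^2 + z^3 + z^4), the product of all factors after the first has coefficients 1,1,0,0,1,0,0,1 for degrees 0…7.
[z^7] = 1·1 + 6·0 + 12·0 + 8·1 = 9.

9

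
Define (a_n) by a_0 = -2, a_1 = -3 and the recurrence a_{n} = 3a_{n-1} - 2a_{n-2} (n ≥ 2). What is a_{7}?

The ordinary generating function has denominator 1 - 3q + 2q^2.
Iterating the recurrence: a_0,…,a_{7} = -2, -3, -5, -9, -17, -33, -65, -129.

-129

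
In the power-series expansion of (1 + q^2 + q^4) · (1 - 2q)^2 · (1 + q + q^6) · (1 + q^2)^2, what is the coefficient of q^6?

(1 + q^2 + q^4) has coefficients 1,0,1,0,1 for degrees 0…4.
(1 - 2q)^2 has coefficients 1,-4,4,0,0,0,0 for degrees 0…6.
Multiplying by (1 + q + q^6) gives running coefficients 1,-3,0,4,0,0,1 for degrees 0…6.
Finally multiplying by (1 + q^2)^2, the product of all factors after the first has coefficients 1,-3,2,-2,1,5,1 for degrees 0…6.
[q^6] = 1·1 + 1·1 + 1·2 = 4.

4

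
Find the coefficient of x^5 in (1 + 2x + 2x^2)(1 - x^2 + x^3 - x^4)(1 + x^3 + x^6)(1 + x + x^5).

(1 + 2x + 2x^2) has coefficients 1,2,2 for degrees 0…2.
(1 - x^2 + x^3 - x^4) has coefficients 1,0,-1,1,-1,0 for degrees 0…5.
Multiplying by (1 + x^3 + x^6) gives running coefficients 1,0,-1,2,-1,-1 for degrees 0…5.
Finally multiplying by (1 + x + x^5), the product of all factors after the first has coefficients 1,1,-1,1,1,-1 for degrees 0…5.
[x^5] = 1·(-1) + 2·1 + 2·1 = 3.

3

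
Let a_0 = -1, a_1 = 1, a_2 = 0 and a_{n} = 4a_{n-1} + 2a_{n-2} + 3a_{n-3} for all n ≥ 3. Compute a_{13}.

-1209239

The ordinary generating function has denominator 1 - 4q - 2q^2 - 3q^3.
Iterating the recurrence: a_0,…,a_{13} = -1, 1, 0, -1, -1, -6, -29, -131, -600, -2749, -12589, -57654, -264041, -1209239.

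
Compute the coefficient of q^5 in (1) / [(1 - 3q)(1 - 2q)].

The denominator gives the recurrence a_n = 5a_(n−1) − 6a_(n−2) for n ≥ 3; the numerator fixes a_0 = 1, a_1 = 5, a_2 = 19.
Iterating: 1, 5, 19, 65, 211, 665, so a_5 = 665.

665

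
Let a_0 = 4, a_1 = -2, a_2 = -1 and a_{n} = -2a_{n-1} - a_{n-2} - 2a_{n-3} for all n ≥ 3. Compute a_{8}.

The ordinary generating function has denominator 1 + 2q + q^2 + 2q^3.
Iterating the recurrence: a_0,…,a_{8} = 4, -2, -1, -4, 13, -20, 35, -76, 157.

157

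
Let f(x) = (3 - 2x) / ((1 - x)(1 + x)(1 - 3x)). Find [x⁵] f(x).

637

The denominator gives the recurrence a_n = 3a_(n−1) + a_(n−2) − 3a_(n−3) for n ≥ 3; the numerator fixes a_0 = 3, a_1 = 7, a_2 = 24.
Iterating: 3, 7, 24, 70, 213, 637, so a_5 = 637.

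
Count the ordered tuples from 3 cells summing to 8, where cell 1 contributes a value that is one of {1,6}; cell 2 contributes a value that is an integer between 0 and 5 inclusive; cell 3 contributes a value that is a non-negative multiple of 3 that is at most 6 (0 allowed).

The generating function for the choices is (q + q⁶)·(1 + q + q² + q³ + q⁴ + q⁵)·(1 + q³ + q⁶); the count is [q⁸].
(q + q⁶) has coefficients 0,1,0,0,0,0,1 for degrees 0…6.
(1 + q + q² + q³ + q⁴ + q⁵) has coefficients 1,1,1,1,1,1,0,0,0 for degrees 0…8.
Finally multiplying by (1 + q³ + q⁶), the product of all factors after the first has coefficients 1,1,1,2,2,2,2,2,2 for degrees 0…8.
[q⁸] = 1·2 + 1·1 = 3.

3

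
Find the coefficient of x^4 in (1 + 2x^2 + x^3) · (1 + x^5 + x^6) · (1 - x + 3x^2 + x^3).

5

(1 + 2x^2 + x^3) has coefficients 1,0,2,1 for degrees 0…3.
(1 + x^5 + x^6) has coefficients 1,0,0,0,0 for degrees 0…4.
Finally multiplying by (1 - x + 3x^2 + x^3), the product of all factors after the first has coefficients 1,-1,3,1,0 for degrees 0…4.
[x^4] = 1·0 + 2·3 + 1·(-1) = 5.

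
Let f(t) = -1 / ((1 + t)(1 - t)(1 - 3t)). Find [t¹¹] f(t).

-199290

Partial fractions give a closed form: a_n = (-1/8)·(-1)^n + (1/4)·1^n + (-9/8)·3^n.
At n = 11: a_11 = -199290.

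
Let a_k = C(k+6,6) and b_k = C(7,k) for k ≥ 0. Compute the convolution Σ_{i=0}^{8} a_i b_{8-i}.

The convolution is the x^8 coefficient of A(x)B(x).
Σ = 1·0 + 7·1 + 28·7 + 84·21 + 210·35 + 462·35 + 924·21 + 1716·7 + 3003·1 = 59906.

59906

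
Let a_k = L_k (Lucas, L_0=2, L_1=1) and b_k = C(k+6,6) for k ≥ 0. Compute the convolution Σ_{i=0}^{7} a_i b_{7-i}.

Write out a_i and b_{7-i} for i = 0,…,7 and sum the products.
Σ = 2·1716 + 1·924 + 3·462 + 4·210 + 7·84 + 11·28 + 18·7 + 29·1 = 7633.

7633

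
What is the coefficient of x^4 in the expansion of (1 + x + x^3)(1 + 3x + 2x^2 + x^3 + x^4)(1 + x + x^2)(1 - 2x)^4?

6

(1 + x + x^3) has coefficients 1,1,0,1 for degrees 0…3.
(1 + 3x + 2x^2 + x^3 + x^4) has coefficients 1,3,2,1,1 for degrees 0…4.
Multiplying by (1 + x + x^2) gives running coefficients 1,4,6,6,4 for degrees 0…4.
Finally multiplying by (1 - 2x)^4, the product of all factors after the first has coefficients 1,-4,-2,22,-12 for degrees 0…4.
[x^4] = 1·(-12) + 1·22 + 1·(-4) = 6.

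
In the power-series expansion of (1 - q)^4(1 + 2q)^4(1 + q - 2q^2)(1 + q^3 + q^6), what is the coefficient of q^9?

80

(1 - q)^4 has coefficients 1,-4,6,-4,1 for degrees 0…4.
(1 + 2q)^4 has coefficients 1,8,24,32,16,0,0,0,0,0 for degrees 0…9.
Multiplying by (1 + q - 2q^2) gives running coefficients 1,9,30,40,0,-48,-32,0,0,0 for degrees 0…9.
Finally multiplying by (1 + q^3 + q^6), the product of all factors after the first has coefficients 1,9,30,41,9,-18,9,9,-18,8 for degrees 0…9.
[q^9] = 1·8 − 4·(-18) + 6·9 − 4·9 + 1·(-18) = 80.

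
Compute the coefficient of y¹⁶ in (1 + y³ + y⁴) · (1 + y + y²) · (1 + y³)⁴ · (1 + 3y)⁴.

2411

(1 + y³ + y⁴) has coefficients 1,0,0,1,1 for degrees 0…4.
(1 + y + y²) has coefficients 1,1,1,0,0,0,0,0,0,0,0,0,0,0,0,0,0 for degrees 0…16.
Multiplying by (1 + y³)⁴ gives running coefficients 1,1,1,4,4,4,6,6,6,4,4,4,1,1,1,0,0 for degrees 0…16.
Finally multiplying by (1 + 3y)⁴, the product of all factors after the first has coefficients 1,13,67,178,295,457,783,1050,1158,1372,1510,1402,1183,985,823,498,243 for degrees 0…16.
[y¹⁶] = 1·243 + 1·985 + 1·1183 = 2411.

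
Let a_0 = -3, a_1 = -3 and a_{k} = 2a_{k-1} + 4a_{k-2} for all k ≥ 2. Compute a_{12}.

-1978368

The ordinary generating function has denominator 1 - 2z - 4z^2.
Iterating the recurrence: a_0,…,a_{12} = -3, -3, -18, -48, -168, -528, -1728, -5568, -18048, -58368, -188928, -611328, -1978368.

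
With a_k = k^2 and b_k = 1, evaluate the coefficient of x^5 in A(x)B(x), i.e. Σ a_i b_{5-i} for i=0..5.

This is [x^5] in the product of the two ordinary generating functions.
Σ = 0·1 + 1·1 + 4·1 + 9·1 + 16·1 + 25·1 = 55.

55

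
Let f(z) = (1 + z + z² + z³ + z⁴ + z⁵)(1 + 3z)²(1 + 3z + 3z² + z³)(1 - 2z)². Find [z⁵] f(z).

(1 + z + z² + z³ + z⁴ + z⁵) has coefficients 1,1,1,1,1,1 for degrees 0…5.
(1 + 3z)² has coefficients 1,6,9,0,0,0 for degrees 0…5.
Multiplying by (1 + 3z + 3z² + z³) gives running coefficients 1,9,30,46,33,9 for degrees 0…5.
Finally multiplying by (1 - 2z)², the product of all factors after the first has coefficients 1,5,-2,-38,-31,61 for degrees 0…5.
[z⁵] = 1·61 + 1·(-31) + 1·(-38) + 1·(-2) + 1·5 + 1·1 = -4.

-4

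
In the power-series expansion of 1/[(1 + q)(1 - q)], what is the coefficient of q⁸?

1

Partial fractions give a closed form: a_n = (1/2)·(-1)^n + (1/2)·1^n.
At n = 8: a_8 = 1.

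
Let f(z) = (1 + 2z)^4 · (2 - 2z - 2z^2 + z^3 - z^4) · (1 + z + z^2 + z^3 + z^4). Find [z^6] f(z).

(1 + 2z)^4 has coefficients 1,8,24,32,16 for degrees 0…4.
(2 - 2z - 2z^2 + z^3 - z^4) has coefficients 2,-2,-2,1,-1,0,0 for degrees 0…6.
Finally multiplying by (1 + z + z^2 + z^3 + z^4), the product of all factors after the first has coefficients 2,0,-2,-1,-2,-4,-2 for degrees 0…6.
[z^6] = 1·(-2) + 8·(-4) + 24·(-2) + 32·(-1) + 16·(-2) = -146.

-146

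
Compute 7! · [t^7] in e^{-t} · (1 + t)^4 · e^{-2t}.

The EGF product rule gives c_7 = Σ_{k_1+k_2+k_3=7} C(7; k_1,k_2,k_3) · ∏ g_i(k_i), where e^{-t} gives (-1)^k; (1+t)^4 gives the falling factorial (4)_k; e^{-2t} gives (-2)^k.
g_1(k) for k = 0…7: 1, -1, 1, -1, 1, -1, 1, -1.
g_2(k) for k = 0…7: 1, 4, 12, 24, 24, 0, 0, 0.
g_3(k) for k = 0…7: 1, -2, 4, -8, 16, -32, 64, -128.
First combine the last two factors: h(k) = Σ_j C(k,j)·g_2(j)·g_3(k−j) for k = 0…7: 1, 2, 0, -8, 8, 48, -224, 320.
c_7 = Σ_k C(7,k)·g_1(k)·h(7−k) = 1·1·320 + 7·(-1)·(-224) + 21·1·48 + 35·(-1)·8 + 35·1·(-8) + 7·1·2 + 1·(-1)·1 = 320 + 1568 + 1008 − 280 − 280 + 14 − 1 = 2349.

2349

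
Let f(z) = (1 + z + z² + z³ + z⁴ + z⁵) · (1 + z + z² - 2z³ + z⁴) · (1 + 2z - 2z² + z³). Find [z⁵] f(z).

(1 + z + z² + z³ + z⁴ + z⁵) has coefficients 1,1,1,1,1,1 for degrees 0…5.
(1 + z + z² - 2z³ + z⁴) has coefficients 1,1,1,-2,1,0 for degrees 0…5.
Finally multiplying by (1 + 2z - 2z² + z³), the product of all factors after the first has coefficients 1,3,1,-1,-4,7 for degrees 0…5.
[z⁵] = 1·7 + 1·(-4) + 1·(-1) + 1·1 + 1·3 + 1·1 = 7.

7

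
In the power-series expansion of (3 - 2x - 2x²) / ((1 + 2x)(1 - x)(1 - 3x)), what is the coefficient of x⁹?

36920

Partial fractions give a closed form: a_n = (14/15)·(-2)^n + (1/6)·1^n + (19/10)·3^n.
At n = 9: a_9 = 36920.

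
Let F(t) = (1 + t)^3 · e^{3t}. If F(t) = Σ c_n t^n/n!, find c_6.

15633

The EGF product rule gives c_6 = Σ_{k_1+k_2=6} C(6; k_1,k_2) · ∏ g_i(k_i), where (1+t)^3 gives the falling factorial (3)_k; e^{3t} gives (3)^k.
g_1(k) for k = 0…6: 1, 3, 6, 6, 0, 0, 0.
g_2(k) for k = 0…6: 1, 3, 9, 27, 81, 243, 729.
c_6 = Σ_k C(6,k)·g_1(k)·g_2(6−k) = 1·1·729 + 6·3·243 + 15·6·81 + 20·6·27 = 729 + 4374 + 7290 + 3240 = 15633.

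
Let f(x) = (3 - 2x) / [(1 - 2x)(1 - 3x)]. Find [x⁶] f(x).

The denominator gives the recurrence a_n = 5a_(n−1) − 6a_(n−2) for n ≥ 2; the numerator fixes a_0 = 3, a_1 = 13.
Iterating: 3, 13, 47, 157, 503, 1573, 4847, so a_6 = 4847.

4847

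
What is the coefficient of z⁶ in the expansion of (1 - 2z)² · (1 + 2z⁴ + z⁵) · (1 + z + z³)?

(1 - 2z)² has coefficients 1,-4,4 for degrees 0…2.
(1 + 2z⁴ + z⁵) has coefficients 1,0,0,0,2,1,0 for degrees 0…6.
Finally multiplying by (1 + z + z³), the product of all factors after the first has coefficients 1,1,0,1,2,3,1 for degrees 0…6.
[z⁶] = 1·1 − 4·3 + 4·2 = -3.

-3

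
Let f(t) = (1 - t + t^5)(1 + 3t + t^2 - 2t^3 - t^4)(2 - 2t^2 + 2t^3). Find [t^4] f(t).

10

(1 - t + t^5) has coefficients 1,-1,0,0,0 for degrees 0…4.
(1 + 3t + t^2 - 2t^3 - t^4) has coefficients 1,3,1,-2,-1 for degrees 0…4.
Finally multiplying by (2 - 2t^2 + 2t^3), the product of all factors after the first has coefficients 2,6,0,-8,2 for degrees 0…4.
[t^4] = 1·2 − 1·(-8) = 10.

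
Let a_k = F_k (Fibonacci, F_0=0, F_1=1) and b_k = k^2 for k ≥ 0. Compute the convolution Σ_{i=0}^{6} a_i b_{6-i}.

The convolution is the x^6 coefficient of A(x)B(x).
Σ = 0·36 + 1·25 + 1·16 + 2·9 + 3·4 + 5·1 + 8·0 = 76.

76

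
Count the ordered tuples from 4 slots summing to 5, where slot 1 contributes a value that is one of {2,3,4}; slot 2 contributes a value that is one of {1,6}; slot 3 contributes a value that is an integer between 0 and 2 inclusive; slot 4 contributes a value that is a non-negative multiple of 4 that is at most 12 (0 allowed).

The generating function for the choices is (y^2 + y^3 + y^4)·(y + y^6)·(1 + y + y^2)·(1 + y^4 + y^8 + y^12); the count is [y^5].
(y^2 + y^3 + y^4) has coefficients 0,0,1,1,1 for degrees 0…4.
(y + y^6) has coefficients 0,1,0,0,0,0 for degrees 0…5.
Multiplying by (1 + y + y^2) gives running coefficients 0,1,1,1,0,0 for degrees 0…5.
Finally multiplying by (1 + y^4 + y^8 + y^12), the product of all factors after the first has coefficients 0,1,1,1,0,1 for degrees 0…5.
[y^5] = 1·1 + 1·1 + 1·1 = 3.

3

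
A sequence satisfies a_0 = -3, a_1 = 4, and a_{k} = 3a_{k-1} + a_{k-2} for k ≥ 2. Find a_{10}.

The ordinary generating function has denominator 1 - 3q - q^2.
Iterating the recurrence: a_0,…,a_{10} = -3, 4, 9, 31, 102, 337, 1113, 3676, 12141, 40099, 132438.

132438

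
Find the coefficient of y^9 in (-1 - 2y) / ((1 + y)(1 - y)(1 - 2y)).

Partial fractions give a closed form: a_n = (1/6)·(-1)^n + (3/2)·1^n + (-8/3)·2^n.
At n = 9: a_9 = -1364.

-1364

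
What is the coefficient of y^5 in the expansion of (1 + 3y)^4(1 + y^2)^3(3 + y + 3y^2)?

1758

(1 + 3y)^4 has coefficients 1,12,54,108,81 for degrees 0…4.
(1 + y^2)^3 has coefficients 1,0,3,0,3,0 for degrees 0…5.
Finally multiplying by (3 + y + 3y^2), the product of all factors after the first has coefficients 3,1,12,3,18,3 for degrees 0…5.
[y^5] = 1·3 + 12·18 + 54·3 + 108·12 + 81·1 = 1758.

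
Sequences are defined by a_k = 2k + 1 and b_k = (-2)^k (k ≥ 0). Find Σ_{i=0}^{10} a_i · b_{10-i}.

The convolution is the t^10 coefficient of A(t)B(t).
Σ = 1·1024 + 3·(-512) + 5·256 + 7·(-128) + 9·64 + 11·(-32) + 13·16 + 15·(-8) + 17·4 + 19·(-2) + 21·1 = 235.

235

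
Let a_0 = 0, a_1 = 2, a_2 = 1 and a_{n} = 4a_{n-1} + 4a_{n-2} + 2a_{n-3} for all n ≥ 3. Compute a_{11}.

The ordinary generating function has denominator 1 - 4y - 4y^2 - 2y^3.
Iterating the recurrence: a_0,…,a_{11} = 0, 2, 1, 12, 56, 274, 1344, 6584, 32260, 158064, 774464, 3794632.

3794632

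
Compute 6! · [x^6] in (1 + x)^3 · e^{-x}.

The EGF product rule gives c_6 = Σ_{k_1+k_2=6} C(6; k_1,k_2) · ∏ g_i(k_i), where (1+x)^3 gives the falling factorial (3)_k; e^{-x} gives (-1)^k.
g_1(k) for k = 0…6: 1, 3, 6, 6, 0, 0, 0.
g_2(k) for k = 0…6: 1, -1, 1, -1, 1, -1, 1.
c_6 = Σ_k C(6,k)·g_1(k)·g_2(6−k) = 1·1·1 + 6·3·(-1) + 15·6·1 + 20·6·(-1) = 1 − 18 + 90 − 120 = -47.

-47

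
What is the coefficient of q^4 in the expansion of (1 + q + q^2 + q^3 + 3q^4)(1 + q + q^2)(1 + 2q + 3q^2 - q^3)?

(1 + q + q^2 + q^3 + 3q^4) has coefficients 1,1,1,1,3 for degrees 0…4.
(1 + q + q^2) has coefficients 1,1,1,0,0 for degrees 0…4.
Finally multiplying by (1 + 2q + 3q^2 - q^3), the product of all factors after the first has coefficients 1,3,6,4,2 for degrees 0…4.
[q^4] = 1·2 + 1·4 + 1·6 + 1·3 + 3·1 = 18.

18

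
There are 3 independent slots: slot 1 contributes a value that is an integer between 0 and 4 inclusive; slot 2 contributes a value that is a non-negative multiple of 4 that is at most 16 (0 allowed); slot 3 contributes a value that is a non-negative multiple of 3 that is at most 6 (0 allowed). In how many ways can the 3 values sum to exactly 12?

4

The generating function for the choices is (1 + y + y^2 + y^3 + y^4)·(1 + y^4 + y^8 + y^12 + y^16)·(1 + y^3 + y^6); the count is [y^12].
(1 + y + y^2 + y^3 + y^4) has coefficients 1,1,1,1,1 for degrees 0…4.
(1 + y^4 + y^8 + y^12 + y^16) has coefficients 1,0,0,0,1,0,0,0,1,0,0,0,1 for degrees 0…12.
Finally multiplying by (1 + y^3 + y^6), the product of all factors after the first has coefficients 1,0,0,1,1,0,1,1,1,0,1,1,1 for degrees 0…12.
[y^12] = 1·1 + 1·1 + 1·1 + 1·0 + 1·1 = 4.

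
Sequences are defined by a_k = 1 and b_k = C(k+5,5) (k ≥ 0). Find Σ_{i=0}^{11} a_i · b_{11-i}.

12376

This is [x^11] in the product of the two ordinary generating functions.
Σ = 1·4368 + 1·3003 + 1·2002 + 1·1287 + 1·792 + 1·462 + 1·252 + 1·126 + 1·56 + 1·21 + 1·6 + 1·1 = 12376.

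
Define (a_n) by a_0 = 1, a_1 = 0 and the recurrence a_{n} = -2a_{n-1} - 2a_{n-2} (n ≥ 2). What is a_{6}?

The ordinary generating function has denominator 1 + 2x + 2x^2.
Iterating the recurrence: a_0,…,a_{6} = 1, 0, -2, 4, -4, 0, 8.

8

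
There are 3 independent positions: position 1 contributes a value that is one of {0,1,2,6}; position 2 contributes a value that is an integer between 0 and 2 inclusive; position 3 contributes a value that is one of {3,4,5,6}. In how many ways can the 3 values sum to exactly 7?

8

The generating function for the choices is (1 + q + q² + q⁶)·(1 + q + q²)·(q³ + q⁴ + q⁵ + q⁶); the count is [q⁷].
(1 + q + q² + q⁶) has coefficients 1,1,1,0,0,0,1 for degrees 0…6.
(1 + q + q²) has coefficients 1,1,1,0,0,0,0,0 for degrees 0…7.
Finally multiplying by (q³ + q⁴ + q⁵ + q⁶), the product of all factors after the first has coefficients 0,0,0,1,2,3,3,2 for degrees 0…7.
[q⁷] = 1·2 + 1·3 + 1·3 + 1·0 = 8.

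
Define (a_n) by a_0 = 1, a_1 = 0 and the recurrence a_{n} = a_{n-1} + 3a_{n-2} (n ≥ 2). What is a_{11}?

3477

The ordinary generating function has denominator 1 - t - 3t^2.
Iterating the recurrence: a_0,…,a_{11} = 1, 0, 3, 3, 12, 21, 57, 120, 291, 651, 1524, 3477.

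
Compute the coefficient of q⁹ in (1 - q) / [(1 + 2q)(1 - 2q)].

-256

The denominator gives the recurrence a_n = 4a_(n−2) for n ≥ 2; the numerator fixes a_0 = 1, a_1 = -1.
Iterating: 1, -1, 4, -4, 16, -16, 64, -64, 256, -256, so a_9 = -256.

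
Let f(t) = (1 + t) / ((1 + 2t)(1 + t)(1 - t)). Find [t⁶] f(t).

Partial fractions give a closed form: a_n = (2/3)·(-2)^n + (1/3)·1^n.
At n = 6: a_6 = 43.

43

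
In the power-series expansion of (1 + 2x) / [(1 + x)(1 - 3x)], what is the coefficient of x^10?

73811

Partial fractions give a closed form: a_n = (-1/4)·(-1)^n + (5/4)·3^n.
At n = 10: a_10 = 73811.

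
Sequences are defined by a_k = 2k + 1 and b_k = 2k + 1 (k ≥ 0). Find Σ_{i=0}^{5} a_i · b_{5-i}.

146

The convolution is the t^5 coefficient of A(t)B(t).
Σ = 1·11 + 3·9 + 5·7 + 7·5 + 9·3 + 11·1 = 146.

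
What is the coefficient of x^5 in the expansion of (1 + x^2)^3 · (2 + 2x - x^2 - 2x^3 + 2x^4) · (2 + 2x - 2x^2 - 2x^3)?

(1 + x^2)^3 has coefficients 1,0,3,0,3,0 for degrees 0…5.
(2 + 2x - x^2 - 2x^3 + 2x^4) has coefficients 2,2,-1,-2,2,0 for degrees 0…5.
Finally multiplying by (2 + 2x - 2x^2 - 2x^3), the product of all factors after the first has coefficients 4,8,-2,-14,-2,10 for degrees 0…5.
[x^5] = 1·10 + 3·(-14) + 3·8 = -8.

-8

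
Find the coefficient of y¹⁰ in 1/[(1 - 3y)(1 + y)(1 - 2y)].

131495

Partial fractions give a closed form: a_n = (9/4)·3^n + (1/12)·(-1)^n + (-4/3)·2^n.
At n = 10: a_10 = 131495.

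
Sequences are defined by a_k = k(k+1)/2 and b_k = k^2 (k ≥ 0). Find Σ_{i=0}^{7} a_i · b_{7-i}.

Write out a_i and b_{7-i} for i = 0,…,7 and sum the products.
Σ = 0·49 + 1·36 + 3·25 + 6·16 + 10·9 + 15·4 + 21·1 + 28·0 = 378.

378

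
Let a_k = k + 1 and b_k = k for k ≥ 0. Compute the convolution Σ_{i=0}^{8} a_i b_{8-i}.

120

The convolution is the x^8 coefficient of A(x)B(x).
Σ = 1·8 + 2·7 + 3·6 + 4·5 + 5·4 + 6·3 + 7·2 + 8·1 + 9·0 = 120.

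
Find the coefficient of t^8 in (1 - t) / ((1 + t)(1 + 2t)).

766

Partial fractions give a closed form: a_n = (-2)·(-1)^n + (3)·(-2)^n.
At n = 8: a_8 = 766.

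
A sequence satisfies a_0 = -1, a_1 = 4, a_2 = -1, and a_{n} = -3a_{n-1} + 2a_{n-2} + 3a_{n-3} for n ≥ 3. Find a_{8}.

-1898

The ordinary generating function has denominator 1 + 3y - 2y^2 - 3y^3.
Iterating the recurrence: a_0,…,a_{8} = -1, 4, -1, 8, -14, 55, -169, 575, -1898.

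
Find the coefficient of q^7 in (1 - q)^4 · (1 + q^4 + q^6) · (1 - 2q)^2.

-52

(1 - q)^4 has coefficients 1,-4,6,-4,1 for degrees 0…4.
(1 + q^4 + q^6) has coefficients 1,0,0,0,1,0,1,0 for degrees 0…7.
Finally multiplying by (1 - 2q)^2, the product of all factors after the first has coefficients 1,-4,4,0,1,-4,5,-4 for degrees 0…7.
[q^7] = 1·(-4) − 4·5 + 6·(-4) − 4·1 + 1·0 = -52.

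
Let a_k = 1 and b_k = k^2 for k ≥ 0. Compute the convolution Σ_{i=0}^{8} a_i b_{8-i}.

204

Write out a_i and b_{8-i} for i = 0,…,8 and sum the products.
Σ = 1·64 + 1·49 + 1·36 + 1·25 + 1·16 + 1·9 + 1·4 + 1·1 + 1·0 = 204.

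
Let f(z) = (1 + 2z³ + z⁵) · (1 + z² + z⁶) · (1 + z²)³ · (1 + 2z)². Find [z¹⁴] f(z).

(1 + 2z³ + z⁵) has coefficients 1,0,0,2,0,1 for degrees 0…5.
(1 + z² + z⁶) has coefficients 1,0,1,0,0,0,1,0,0,0,0,0,0,0,0 for degrees 0…14.
Multiplying by (1 + z²)³ gives running coefficients 1,0,4,0,6,0,5,0,4,0,3,0,1,0,0 for degrees 0…14.
Finally multiplying by (1 + 2z)², the product of all factors after the first has coefficients 1,4,8,16,22,24,29,20,24,16,19,12,13,4,4 for degrees 0…14.
[z¹⁴] = 1·4 + 2·12 + 1·16 = 44.

44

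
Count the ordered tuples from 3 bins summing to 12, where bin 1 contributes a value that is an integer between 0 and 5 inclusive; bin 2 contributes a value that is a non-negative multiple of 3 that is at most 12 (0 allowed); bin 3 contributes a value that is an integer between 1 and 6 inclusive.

12

The generating function for the choices is (1 + z + z² + z³ + z⁴ + z⁵)·(1 + z³ + z⁶ + z⁹ + z¹²)·(z + z² + z³ + z⁴ + z⁵ + z⁶); the count is [z¹²].
(1 + z + z² + z³ + z⁴ + z⁵) has coefficients 1,1,1,1,1,1 for degrees 0…5.
(1 + z³ + z⁶ + z⁹ + z¹²) has coefficients 1,0,0,1,0,0,1,0,0,1,0,0,1 for degrees 0…12.
Finally multiplying by (z + z² + z³ + z⁴ + z⁵ + z⁶), the product of all factors after the first has coefficients 0,1,1,1,2,2,2,2,2,2,2,2,2 for degrees 0…12.
[z¹²] = 1·2 + 1·2 + 1·2 + 1·2 + 1·2 + 1·2 = 12.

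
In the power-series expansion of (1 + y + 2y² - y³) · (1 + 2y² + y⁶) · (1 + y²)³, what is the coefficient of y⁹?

-3

(1 + y + 2y² - y³) has coefficients 1,1,2,-1 for degrees 0…3.
(1 + 2y² + y⁶) has coefficients 1,0,2,0,0,0,1,0,0,0 for degrees 0…9.
Finally multiplying by (1 + y²)³, the product of all factors after the first has coefficients 1,0,5,0,9,0,8,0,5,0 for degrees 0…9.
[y⁹] = 1·0 + 1·5 + 2·0 − 1·8 = -3.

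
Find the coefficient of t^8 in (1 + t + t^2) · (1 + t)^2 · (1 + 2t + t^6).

4

(1 + t + t^2) has coefficients 1,1,1 for degrees 0…2.
(1 + t)^2 has coefficients 1,2,1,0,0,0,0,0,0 for degrees 0…8.
Finally multiplying by (1 + 2t + t^6), the product of all factors after the first has coefficients 1,4,5,2,0,0,1,2,1 for degrees 0…8.
[t^8] = 1·1 + 1·2 + 1·1 = 4.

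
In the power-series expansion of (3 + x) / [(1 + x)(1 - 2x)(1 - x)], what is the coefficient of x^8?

1193

Partial fractions give a closed form: a_n = (1/3)·(-1)^n + (14/3)·2^n + (-2)·1^n.
At n = 8: a_8 = 1193.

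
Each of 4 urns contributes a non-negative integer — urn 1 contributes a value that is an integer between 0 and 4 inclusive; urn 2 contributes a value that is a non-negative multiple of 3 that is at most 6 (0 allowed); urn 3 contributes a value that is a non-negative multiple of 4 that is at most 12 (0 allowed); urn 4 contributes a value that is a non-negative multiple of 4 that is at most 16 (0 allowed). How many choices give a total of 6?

The generating function for the choices is (1 + z + z^2 + z^3 + z^4)·(1 + z^3 + z^6)·(1 + z^4 + z^8 + z^12)·(1 + z^4 + z^8 + z^12 + z^16); the count is [z^6].
(1 + z + z^2 + z^3 + z^4) has coefficients 1,1,1,1,1 for degrees 0…4.
(1 + z^3 + z^6) has coefficients 1,0,0,1,0,0,1 for degrees 0…6.
Multiplying by (1 + z^4 + z^8 + z^12) gives running coefficients 1,0,0,1,1,0,1 for degrees 0…6.
Finally multiplying by (1 + z^4 + z^8 + z^12 + z^16), the product of all factors after the first has coefficients 1,0,0,1,2,0,1 for degrees 0…6.
[z^6] = 1·1 + 1·0 + 1·2 + 1·1 + 1·0 = 4.

4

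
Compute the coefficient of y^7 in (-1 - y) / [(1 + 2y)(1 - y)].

The denominator gives the recurrence a_n = −a_(n−1) + 2a_(n−2) for n ≥ 2; the numerator fixes a_0 = -1, a_1 = 0.
Iterating: -1, 0, -2, 2, -6, 10, -22, 42, so a_7 = 42.

42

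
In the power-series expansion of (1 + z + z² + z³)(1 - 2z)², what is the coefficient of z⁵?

(1 + z + z² + z³) has coefficients 1,1,1,1 for degrees 0…3.
(1 - 2z)² has coefficients 1,-4,4,0,0,0 for degrees 0…5.
[z⁵] = 1·0 + 1·0 + 1·0 + 1·4 = 4.

4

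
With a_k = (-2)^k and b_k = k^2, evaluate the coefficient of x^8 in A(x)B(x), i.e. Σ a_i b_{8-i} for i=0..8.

Write out a_i and b_{8-i} for i = 0,…,8 and sum the products.
Σ = 1·64 − 2·49 + 4·36 − 8·25 + 16·16 − 32·9 + 64·4 − 128·1 + 256·0 = 6.

6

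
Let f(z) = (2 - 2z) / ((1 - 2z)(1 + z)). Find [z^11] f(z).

1364

Partial fractions give a closed form: a_n = (2/3)·2^n + (4/3)·(-1)^n.
At n = 11: a_11 = 1364.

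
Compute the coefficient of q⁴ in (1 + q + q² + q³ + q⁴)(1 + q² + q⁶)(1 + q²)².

(1 + q + q² + q³ + q⁴) has coefficients 1,1,1,1,1 for degrees 0…4.
(1 + q² + q⁶) has coefficients 1,0,1,0,0 for degrees 0…4.
Finally multiplying by (1 + q²)², the product of all factors after the first has coefficients 1,0,3,0,3 for degrees 0…4.
[q⁴] = 1·3 + 1·0 + 1·3 + 1·0 + 1·1 = 7.

7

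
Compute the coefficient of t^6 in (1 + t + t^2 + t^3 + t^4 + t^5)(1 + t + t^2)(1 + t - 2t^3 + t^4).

2

(1 + t + t^2 + t^3 + t^4 + t^5) has coefficients 1,1,1,1,1,1 for degrees 0…5.
(1 + t + t^2) has coefficients 1,1,1,0,0,0,0 for degrees 0…6.
Finally multiplying by (1 + t - 2t^3 + t^4), the product of all factors after the first has coefficients 1,2,2,-1,-1,-1,1 for degrees 0…6.
[t^6] = 1·1 + 1·(-1) + 1·(-1) + 1·(-1) + 1·2 + 1·2 = 2.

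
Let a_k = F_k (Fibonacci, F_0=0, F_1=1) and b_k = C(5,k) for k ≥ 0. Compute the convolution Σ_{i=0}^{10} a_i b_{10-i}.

610

The convolution is the x^10 coefficient of A(x)B(x).
Σ = 0·0 + 1·0 + 1·0 + 2·0 + 3·0 + 5·1 + 8·5 + 13·10 + 21·10 + 34·5 + 55·1 = 610.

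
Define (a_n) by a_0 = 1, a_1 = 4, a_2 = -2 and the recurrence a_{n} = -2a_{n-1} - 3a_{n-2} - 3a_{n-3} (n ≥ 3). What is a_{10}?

-119

The ordinary generating function has denominator 1 + 2t + 3t^2 + 3t^3.
Iterating the recurrence: a_0,…,a_{10} = 1, 4, -2, -11, 16, 7, -29, -11, 88, -56, -119.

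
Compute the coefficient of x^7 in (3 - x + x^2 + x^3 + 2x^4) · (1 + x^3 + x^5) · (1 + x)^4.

35

(3 - x + x^2 + x^3 + 2x^4) has coefficients 3,-1,1,1,2 for degrees 0…4.
(1 + x^3 + x^5) has coefficients 1,0,0,1,0,1,0,0 for degrees 0…7.
Finally multiplying by (1 + x)^4, the product of all factors after the first has coefficients 1,4,6,5,5,7,8,7 for degrees 0…7.
[x^7] = 3·7 − 1·8 + 1·7 + 1·5 + 2·5 = 35.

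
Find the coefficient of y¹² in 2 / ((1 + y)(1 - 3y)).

797162

Partial fractions give a closed form: a_n = (1/2)·(-1)^n + (3/2)·3^n.
At n = 12: a_12 = 797162.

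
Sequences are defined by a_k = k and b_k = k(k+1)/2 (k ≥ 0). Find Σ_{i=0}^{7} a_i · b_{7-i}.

The convolution is the t^7 coefficient of A(t)B(t).
Σ = 0·28 + 1·21 + 2·15 + 3·10 + 4·6 + 5·3 + 6·1 + 7·0 = 126.

126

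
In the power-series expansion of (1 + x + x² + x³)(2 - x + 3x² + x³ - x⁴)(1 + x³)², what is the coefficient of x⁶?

12

(1 + x + x² + x³) has coefficients 1,1,1,1 for degrees 0…3.
(2 - x + 3x² + x³ - x⁴) has coefficients 2,-1,3,1,-1,0,0 for degrees 0…6.
Finally multiplying by (1 + x³)², the product of all factors after the first has coefficients 2,-1,3,5,-3,6,4 for degrees 0…6.
[x⁶] = 1·4 + 1·6 + 1·(-3) + 1·5 = 12.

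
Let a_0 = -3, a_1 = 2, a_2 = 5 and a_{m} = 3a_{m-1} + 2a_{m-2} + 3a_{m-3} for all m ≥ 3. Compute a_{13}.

The ordinary generating function has denominator 1 - 3x - 2x^2 - 3x^3.
Iterating the recurrence: a_0,…,a_{13} = -3, 2, 5, 10, 46, 173, 641, 2407, 9022, 33803, 126674, 474694, 1778839, 6665927.

6665927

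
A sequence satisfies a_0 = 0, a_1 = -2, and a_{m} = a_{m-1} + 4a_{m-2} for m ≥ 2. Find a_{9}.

-2330

The ordinary generating function has denominator 1 - y - 4y^2.
Iterating the recurrence: a_0,…,a_{9} = 0, -2, -2, -10, -18, -58, -130, -362, -882, -2330.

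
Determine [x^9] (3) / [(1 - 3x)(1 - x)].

88572

The denominator gives the recurrence a_n = 4a_(n−1) − 3a_(n−2) for n ≥ 3; the numerator fixes a_0 = 3, a_1 = 12, a_2 = 39.
Iterating: 3, 12, 39, 120, 363, 1092, 3279, 9840, 29523, 88572, so a_9 = 88572.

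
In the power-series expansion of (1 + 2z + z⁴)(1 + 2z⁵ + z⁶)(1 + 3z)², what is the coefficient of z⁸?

57

(1 + 2z + z⁴) has coefficients 1,2,0,0,1 for degrees 0…4.
(1 + 2z⁵ + z⁶) has coefficients 1,0,0,0,0,2,1,0,0 for degrees 0…8.
Finally multiplying by (1 + 3z)², the product of all factors after the first has coefficients 1,6,9,0,0,2,13,24,9 for degrees 0…8.
[z⁸] = 1·9 + 2·24 + 1·0 = 57.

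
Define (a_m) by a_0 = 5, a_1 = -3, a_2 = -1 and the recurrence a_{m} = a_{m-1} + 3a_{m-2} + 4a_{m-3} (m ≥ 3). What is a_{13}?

39729

The ordinary generating function has denominator 1 - t - 3t^2 - 4t^3.
Iterating the recurrence: a_0,…,a_{13} = 5, -3, -1, 10, -5, 21, 46, 89, 311, 762, 2051, 5581, 14782, 39729.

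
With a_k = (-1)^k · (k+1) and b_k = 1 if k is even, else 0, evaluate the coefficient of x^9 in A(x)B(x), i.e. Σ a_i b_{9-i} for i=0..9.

-30

The convolution is the x^9 coefficient of A(x)B(x).
Σ = 1·0 − 2·1 + 3·0 − 4·1 + 5·0 − 6·1 + 7·0 − 8·1 + 9·0 − 10·1 = -30.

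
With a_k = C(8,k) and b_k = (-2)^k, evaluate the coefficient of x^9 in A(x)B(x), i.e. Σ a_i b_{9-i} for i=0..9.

-2

Write out a_i and b_{9-i} for i = 0,…,9 and sum the products.
Σ = 1·(-512) + 8·256 + 28·(-128) + 56·64 + 70·(-32) + 56·16 + 28·(-8) + 8·4 + 1·(-2) + 0·1 = -2.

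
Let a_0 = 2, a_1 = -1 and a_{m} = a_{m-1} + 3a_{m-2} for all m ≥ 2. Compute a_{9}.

794

The ordinary generating function has denominator 1 - z - 3z^2.
Iterating the recurrence: a_0,…,a_{9} = 2, -1, 5, 2, 17, 23, 74, 143, 365, 794.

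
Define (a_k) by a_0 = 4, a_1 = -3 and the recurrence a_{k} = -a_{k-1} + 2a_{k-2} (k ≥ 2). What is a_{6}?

151

The ordinary generating function has denominator 1 + q - 2q^2.
Iterating the recurrence: a_0,…,a_{6} = 4, -3, 11, -17, 39, -73, 151.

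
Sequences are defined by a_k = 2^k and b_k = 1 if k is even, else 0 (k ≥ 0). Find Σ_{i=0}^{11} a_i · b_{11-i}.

2730

This is [x^11] in the product of the two ordinary generating functions.
Σ = 1·0 + 2·1 + 4·0 + 8·1 + 16·0 + 32·1 + 64·0 + 128·1 + 256·0 + 512·1 + 1024·0 + 2048·1 = 2730.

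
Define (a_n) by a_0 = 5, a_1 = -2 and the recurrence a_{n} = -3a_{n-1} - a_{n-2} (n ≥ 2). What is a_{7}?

-34

The ordinary generating function has denominator 1 + 3x + x^2.
Iterating the recurrence: a_0,…,a_{7} = 5, -2, 1, -1, 2, -5, 13, -34.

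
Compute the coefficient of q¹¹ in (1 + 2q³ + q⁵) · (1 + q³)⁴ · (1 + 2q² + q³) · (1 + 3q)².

360

(1 + 2q³ + q⁵) has coefficients 1,0,0,2,0,1 for degrees 0…5.
(1 + q³)⁴ has coefficients 1,0,0,4,0,0,6,0,0,4,0,0 for degrees 0…11.
Multiplying by (1 + 2q² + q³) gives running coefficients 1,0,2,5,0,8,10,0,12,10,0,8 for degrees 0…11.
Finally multiplying by (1 + 3q)², the product of all factors after the first has coefficients 1,6,11,17,48,53,58,132,102,82,168,98 for degrees 0…11.
[q¹¹] = 1·98 + 2·102 + 1·58 = 360.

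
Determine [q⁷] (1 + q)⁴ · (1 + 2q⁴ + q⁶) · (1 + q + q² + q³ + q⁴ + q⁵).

46

(1 + q)⁴ has coefficients 1,4,6,4,1 for degrees 0…4.
(1 + 2q⁴ + q⁶) has coefficients 1,0,0,0,2,0,1,0 for degrees 0…7.
Finally multiplying by (1 + q + q² + q³ + q⁴ + q⁵), the product of all factors after the first has coefficients 1,1,1,1,3,3,3,3 for degrees 0…7.
[q⁷] = 1·3 + 4·3 + 6·3 + 4·3 + 1·1 = 46.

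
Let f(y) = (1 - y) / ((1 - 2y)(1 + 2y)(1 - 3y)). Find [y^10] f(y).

70654

The denominator gives the recurrence a_n = 3a_(n−1) + 4a_(n−2) − 12a_(n−3) for n ≥ 3; the numerator fixes a_0 = 1, a_1 = 2, a_2 = 10.
Iterating: 1, 2, 10, 26, 94, 266, 862, 2522, 7822, 23210, 70654, so a_10 = 70654.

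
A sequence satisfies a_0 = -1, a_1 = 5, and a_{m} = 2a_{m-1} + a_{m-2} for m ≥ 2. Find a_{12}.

63559

The ordinary generating function has denominator 1 - 2x - x^2.
Iterating the recurrence: a_0,…,a_{12} = -1, 5, 9, 23, 55, 133, 321, 775, 1871, 4517, 10905, 26327, 63559.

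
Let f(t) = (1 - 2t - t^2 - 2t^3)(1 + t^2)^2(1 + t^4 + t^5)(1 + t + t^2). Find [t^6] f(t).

(1 - 2t - t^2 - 2t^3) has coefficients 1,-2,-1,-2 for degrees 0…3.
(1 + t^2)^2 has coefficients 1,0,2,0,1,0,0 for degrees 0…6.
Multiplying by (1 + t^4 + t^5) gives running coefficients 1,0,2,0,2,1,2 for degrees 0…6.
Finally multiplying by (1 + t + t^2), the product of all factors after the first has coefficients 1,1,3,2,4,3,5 for degrees 0…6.
[t^6] = 1·5 − 2·3 − 1·4 − 2·2 = -9.

-9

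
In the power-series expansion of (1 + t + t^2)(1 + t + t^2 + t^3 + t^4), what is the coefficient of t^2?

(1 + t + t^2) has coefficients 1,1,1 for degrees 0…2.
(1 + t + t^2 + t^3 + t^4) has coefficients 1,1,1 for degrees 0…2.
[t^2] = 1·1 + 1·1 + 1·1 = 3.

3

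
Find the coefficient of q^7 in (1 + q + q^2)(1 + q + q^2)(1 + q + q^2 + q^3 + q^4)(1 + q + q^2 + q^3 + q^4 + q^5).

40

(1 + q + q^2) has coefficients 1,1,1 for degrees 0…2.
(1 + q + q^2) has coefficients 1,1,1,0,0,0,0,0 for degrees 0…7.
Multiplying by (1 + q + q^2 + q^3 + q^4) gives running coefficients 1,2,3,3,3,2,1,0 for degrees 0…7.
Finally multiplying by (1 + q + q^2 + q^3 + q^4 + q^5), the product of all factors after the first has coefficients 1,3,6,9,12,14,14,12 for degrees 0…7.
[q^7] = 1·12 + 1·14 + 1·14 = 40.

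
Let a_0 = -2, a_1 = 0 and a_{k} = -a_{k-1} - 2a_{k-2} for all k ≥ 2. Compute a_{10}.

-68

The ordinary generating function has denominator 1 + x + 2x^2.
Iterating the recurrence: a_0,…,a_{10} = -2, 0, 4, -4, -4, 12, -4, -20, 28, 12, -68.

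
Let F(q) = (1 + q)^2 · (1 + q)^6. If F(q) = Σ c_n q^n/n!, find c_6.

20160

The EGF product rule gives c_6 = Σ_{k_1+k_2=6} C(6; k_1,k_2) · ∏ g_i(k_i), where (1+q)^2 gives the falling factorial (2)_k; (1+q)^6 gives the falling factorial (6)_k.
g_1(k) for k = 0…6: 1, 2, 2, 0, 0, 0, 0.
g_2(k) for k = 0…6: 1, 6, 30, 120, 360, 720, 720.
c_6 = Σ_k C(6,k)·g_1(k)·g_2(6−k) = 1·1·720 + 6·2·720 + 15·2·360 = 720 + 8640 + 10800 = 20160.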